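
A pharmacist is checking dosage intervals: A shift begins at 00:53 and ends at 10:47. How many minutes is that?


Start time: 00:53 = 53 minutes from midnight
End time: 10:47 = 647 minutes from midnight
Difference: 647 - 53 = 594 minutes
That is 9 hours and 54 minutes

594


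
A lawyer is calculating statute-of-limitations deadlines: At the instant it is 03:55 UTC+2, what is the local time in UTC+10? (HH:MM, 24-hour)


Local time: 03:55 at UTC+2 (offset 2h)
Target zone: UTC+10 (offset 10h)
Difference: 10 - (2) = 8 hours
Calculation: 3 + (8) = 11
Result: 11:55

11:55


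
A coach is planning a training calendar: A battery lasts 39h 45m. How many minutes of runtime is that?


Hours: 39
Extra minutes: 45
Minutes per hour: 60
Hours to minutes: 39 x 60 = 2340
Total: 2340 + 45 = 2385

2385


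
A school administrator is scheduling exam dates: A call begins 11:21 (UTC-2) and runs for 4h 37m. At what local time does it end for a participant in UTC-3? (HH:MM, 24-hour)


Start: 11:21 in UTC-2
Step 1 - add duration:
  minutes: 21 + 37 = 58
  hours: 11 + 4 + 0 = 15
  end in UTC-2: 15:58
Step 2 - convert UTC-2 -> UTC-3:
  offset difference: -3 - (-2) = -1 hours
  15 + (-1) = 14 -> mod 24 = 14
Result: 14:58 in UTC-3

14:58


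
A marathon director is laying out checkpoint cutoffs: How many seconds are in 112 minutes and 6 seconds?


Minutes: 112
Extra seconds: 6
Seconds per minute: 60
Minutes to seconds: 112 x 60 = 6720
Total: 6720 + 6 = 6726

6726


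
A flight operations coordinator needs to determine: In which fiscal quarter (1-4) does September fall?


Month: September (month 9)
Q1: January-March (months 1-3)
Q2: April-June (months 4-6)
Q3: July-September (months 7-9)
Q4: October-December (months 10-12)
Month 9 falls in Q3

3


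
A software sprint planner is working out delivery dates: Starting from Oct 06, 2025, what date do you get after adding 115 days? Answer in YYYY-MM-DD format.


Start: 2025-10-06
Adding 115 days
Days remaining in October: 25
After October: 90 days still to add
November 2025: 30 days, 60 remaining
December 2025: 31 days, 29 remaining
January 2026 has 31 days, need 29
Result: 2026-01-29

2026-01-29


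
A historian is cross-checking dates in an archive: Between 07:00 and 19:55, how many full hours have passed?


Start: 07:00
End: 19:55
Hour difference: 19 - 7 = 12 hours
Minute difference: 55 - 0 = 55 minutes
Total minutes: 775
Complete hours: 775 / 60 = 12 (remainder 55)

12


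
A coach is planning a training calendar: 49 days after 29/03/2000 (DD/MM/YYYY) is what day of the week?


Start: 2000-03-29 (Wednesday)
Step 1 - find target date: add 49 days
  2000-03-29 + 49 days = 2000-05-17
Step 2 - day of week:
  49 mod 7 = 0
  Wednesday + 0 days -> Wednesday
Result: Wednesday (2000-05-17)

Wednesday


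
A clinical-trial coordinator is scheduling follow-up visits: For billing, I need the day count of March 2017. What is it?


Month: March
Year: 2017
March is a 31-day month
Total: 31 days

31


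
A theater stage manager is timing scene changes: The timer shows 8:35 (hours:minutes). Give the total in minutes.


Hours: 8
Minutes: 35
Convert hours to minutes: 8 x 60 = 480
Add remaining minutes: 480 + 35 = 515

515


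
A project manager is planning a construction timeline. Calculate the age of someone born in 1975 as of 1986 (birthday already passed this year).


Birth year: 1975
Current year: 1986
Age = current year - birth year
Age = 1986 - 1975 = 11

11


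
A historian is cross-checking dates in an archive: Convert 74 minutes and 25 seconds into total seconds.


Minutes: 74
Seconds: 25
Convert minutes to seconds: 74 x 60 = 4440
Add remaining seconds: 4440 + 25 = 4465

4465


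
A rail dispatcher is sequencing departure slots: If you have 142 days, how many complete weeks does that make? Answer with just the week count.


Total days: 142
Days per week: 7
Division: 142 / 7 = 20 remainder 2
Complete weeks: 20
Remaining days: 2

20


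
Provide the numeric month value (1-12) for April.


Calendar month order:
3. March
4. April <--
5. May
April is month number 4

4


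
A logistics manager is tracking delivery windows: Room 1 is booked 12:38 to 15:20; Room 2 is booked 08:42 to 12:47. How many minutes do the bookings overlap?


Interval A: [758, 920] minutes from midnight
Interval B: [522, 767] minutes from midnight
Overlap start = max(758, 522) = 758
Overlap end = min(920, 767) = 767
Overlap = 767 - 758 = 9 minutes

9


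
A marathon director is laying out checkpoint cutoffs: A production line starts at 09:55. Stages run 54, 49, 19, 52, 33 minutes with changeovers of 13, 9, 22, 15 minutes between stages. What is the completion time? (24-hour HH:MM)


Start: 09:55 = 595 min from midnight
  after task 1 (54 min): 10:49
  after break (13 min): 11:02
  after task 2 (49 min): 11:51
  after break (9 min): 12:00
  after task 3 (19 min): 12:19
  after break (22 min): 12:41
  after task 4 (52 min): 13:33
  after break (15 min): 13:48
  after task 5 (33 min): 14:21
Total elapsed: 266 minutes
End time: 14:21

14:21


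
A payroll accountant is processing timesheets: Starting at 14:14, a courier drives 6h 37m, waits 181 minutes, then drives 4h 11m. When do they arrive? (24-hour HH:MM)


Depart: 14:14
Leg 1: +397 min -> 20:51
Layover: +181 min -> 23:52
Leg 2: +251 min -> 04:03
Total travel: 829 minutes = 13h 49m
Arrival: 04:03

04:03


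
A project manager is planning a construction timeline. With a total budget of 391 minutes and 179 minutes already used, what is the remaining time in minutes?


Total budget: 391 minutes
Time used: 179 minutes
Remaining: 391 - 179 = 212 minutes
Percent used: 45.8%
Percent remaining: 54.2%

212


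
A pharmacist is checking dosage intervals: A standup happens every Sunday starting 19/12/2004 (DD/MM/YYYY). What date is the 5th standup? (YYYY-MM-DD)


First occurrence: 2004-12-19 (occurrence 1)
Each occurrence is 7 days after the previous.
Occurrence 5 is 4 weeks after the first.
4 weeks = 28 days
2004-12-19 + 28 days = 2005-01-16

2005-01-16


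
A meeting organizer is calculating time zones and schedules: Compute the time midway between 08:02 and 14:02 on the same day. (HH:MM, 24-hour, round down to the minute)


Start time: 08:02 = 482 minutes from midnight
End time: 14:02 = 842 minutes from midnight
Sum: 482 + 842 = 1324
Midpoint: 1324 / 2 = 662 minutes
Convert: 662 / 60 = 11 hours, 2 minutes
Result: 11:02

11:02


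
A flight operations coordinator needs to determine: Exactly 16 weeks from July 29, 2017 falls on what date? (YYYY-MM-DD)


Start: 2017-07-29
Weeks to add: 16
Convert to days: 16 x 7 = 112 days
Add 112 days to 2017-07-29
Result: 2017-11-18

2017-11-18


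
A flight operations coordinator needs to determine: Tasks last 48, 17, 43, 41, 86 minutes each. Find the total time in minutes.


Durations: 48, 17, 43, 41, 86
Running sum: 48
+ 17 = 65
+ 43 = 108
+ 41 = 149
+ 86 = 235
Total duration: 235 minutes
That is 3 hours and 55 minutes

235


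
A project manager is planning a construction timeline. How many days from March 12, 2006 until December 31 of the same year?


Start: March 12, 2006
End: December 31, 2006
Days left in March: 19
April: 30
May: 31
June: 30
July: 31
... plus remaining months
Sum of remaining months: 275
Total: 19 + 275 = 294

294


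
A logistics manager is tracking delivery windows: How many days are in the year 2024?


Year: 2024
Check leap year rules:
Divisible by 4? Yes
Divisible by 100? No
2024 is a leap year
Days: 366

366


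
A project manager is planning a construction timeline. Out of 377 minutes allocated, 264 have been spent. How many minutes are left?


Total budget: 377 minutes
Time used: 264 minutes
Remaining: 377 - 264 = 113 minutes
Percent used: 70.0%
Percent remaining: 30.0%

113


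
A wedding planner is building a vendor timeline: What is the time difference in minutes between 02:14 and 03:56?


Start time: 02:14 = 134 minutes from midnight
End time: 03:56 = 236 minutes from midnight
Difference: 236 - 134 = 102 minutes
That is 1 hours and 42 minutes

102


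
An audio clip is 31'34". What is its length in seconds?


Minutes: 31
Seconds: 34
Convert minutes to seconds: 31 x 60 = 1860
Add remaining seconds: 1860 + 34 = 1894

1894


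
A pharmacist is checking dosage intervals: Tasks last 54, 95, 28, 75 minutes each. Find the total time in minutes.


Durations: 54, 95, 28, 75
Running sum: 54
+ 95 = 149
+ 28 = 177
+ 75 = 252
Total duration: 252 minutes
That is 4 hours and 12 minutes

252


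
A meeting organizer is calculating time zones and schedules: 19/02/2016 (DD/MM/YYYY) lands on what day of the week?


Date: 2016-02-19
January 1, 2016 is a Friday
Day of year: 50
Offset from Jan 1: 49 days
49 mod 7 = 0
Result: Friday

Friday


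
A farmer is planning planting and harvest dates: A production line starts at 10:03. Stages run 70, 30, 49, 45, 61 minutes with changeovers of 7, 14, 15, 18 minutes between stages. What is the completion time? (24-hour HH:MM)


Start: 10:03 = 603 min from midnight
  after task 1 (70 min): 11:13
  after break (7 min): 11:20
  after task 2 (30 min): 11:50
  after break (14 min): 12:04
  after task 3 (49 min): 12:53
  after break (15 min): 13:08
  after task 4 (45 min): 13:53
  after break (18 min): 14:11
  after task 5 (61 min): 15:12
Total elapsed: 309 minutes
End time: 15:12

15:12


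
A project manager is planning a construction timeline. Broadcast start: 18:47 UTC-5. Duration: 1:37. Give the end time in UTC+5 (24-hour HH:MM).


Start: 18:47 in UTC-5
Step 1 - add duration:
  minutes: 47 + 37 = 84 (carry 1h)
  hours: 18 + 1 + 1 = 20
  end in UTC-5: 20:24
Step 2 - convert UTC-5 -> UTC+5:
  offset difference: 5 - (-5) = 10 hours
  20 + (10) = 30 -> mod 24 = 6
Result: 06:24 in UTC+5

06:24


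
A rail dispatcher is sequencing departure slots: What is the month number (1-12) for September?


Calendar month order:
8. August
9. September <--
10. October
September is month number 9

9


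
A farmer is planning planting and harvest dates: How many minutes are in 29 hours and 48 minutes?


Hours: 29
Minutes: 48
Convert hours to minutes: 29 x 60 = 1740
Add remaining minutes: 1740 + 48 = 1788

1788


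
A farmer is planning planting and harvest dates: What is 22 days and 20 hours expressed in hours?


Days: 22
Extra hours: 20
Hours per day: 24
Days to hours: 22 x 24 = 528
Total: 528 + 20 = 548

548


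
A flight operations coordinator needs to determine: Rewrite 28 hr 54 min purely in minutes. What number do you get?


Hours: 28
Extra minutes: 54
Minutes per hour: 60
Hours to minutes: 28 x 60 = 1680
Total: 1680 + 54 = 1734

1734


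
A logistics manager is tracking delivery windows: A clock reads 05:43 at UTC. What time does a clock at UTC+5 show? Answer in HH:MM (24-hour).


Local time: 05:43 at UTC (offset 0h)
Target zone: UTC+5 (offset 5h)
Difference: 5 - (0) = 5 hours
Calculation: 5 + (5) = 10
Result: 10:43

10:43


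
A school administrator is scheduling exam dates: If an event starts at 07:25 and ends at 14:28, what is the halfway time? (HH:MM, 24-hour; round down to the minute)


Start time: 07:25 = 445 minutes from midnight
End time: 14:28 = 868 minutes from midnight
Sum: 445 + 868 = 1313
Midpoint: 1313 / 2 = 656 minutes
Convert: 656 / 60 = 10 hours, 56 minutes
Result: 10:56

10:56


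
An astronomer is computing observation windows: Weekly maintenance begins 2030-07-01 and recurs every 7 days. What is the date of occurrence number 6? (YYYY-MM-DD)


First occurrence: 2030-07-01 (occurrence 1)
Each occurrence is 7 days after the previous.
Occurrence 6 is 5 weeks after the first.
5 weeks = 35 days
2030-07-01 + 35 days = 2030-08-05

2030-08-05


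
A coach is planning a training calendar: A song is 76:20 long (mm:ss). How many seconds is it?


Minutes: 76
Extra seconds: 20
Seconds per minute: 60
Minutes to seconds: 76 x 60 = 4560
Total: 4560 + 20 = 4580

4580


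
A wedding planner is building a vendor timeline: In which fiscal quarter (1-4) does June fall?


Month: June (month 6)
Q1: January-March (months 1-3)
Q2: April-June (months 4-6)
Q3: July-September (months 7-9)
Q4: October-December (months 10-12)
Month 6 falls in Q2

2


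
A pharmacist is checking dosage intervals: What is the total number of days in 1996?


Year: 1996
Check leap year rules:
Divisible by 4? Yes
Divisible by 100? No
1996 is a leap year
Days: 366

366


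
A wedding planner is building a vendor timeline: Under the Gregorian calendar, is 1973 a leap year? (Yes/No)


Year: 1973
Divisible by 4? 1973 / 4 = 493.25 -> No
Not divisible by 4, so NOT a leap year

No


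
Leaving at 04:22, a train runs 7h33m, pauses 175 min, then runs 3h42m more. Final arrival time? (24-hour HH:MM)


Depart: 04:22
Leg 1: +453 min -> 11:55
Layover: +175 min -> 14:50
Leg 2: +222 min -> 18:32
Total travel: 850 minutes = 14h 10m
Arrival: 18:32

18:32


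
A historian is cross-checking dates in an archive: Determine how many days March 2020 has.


Month: March
Year: 2020
March is a 31-day month
Total: 31 days

31


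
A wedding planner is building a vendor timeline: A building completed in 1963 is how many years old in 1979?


Birth year: 1963
Current year: 1979
Age = current year - birth year
Age = 1979 - 1963 = 16

16


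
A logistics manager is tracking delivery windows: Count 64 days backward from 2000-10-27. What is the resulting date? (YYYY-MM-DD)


Start: 2000-10-27
Subtracting 64 days
Days already passed in October: 27
After going back through October: 37 more days to subtract
September 2000: 30 days, 7 remaining
August 2000 has 31 days, need 7
Result: 2000-08-24

2000-08-24


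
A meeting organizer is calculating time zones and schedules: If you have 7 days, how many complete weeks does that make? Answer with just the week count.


Total days: 7
Days per week: 7
Division: 7 / 7 = 1 remainder 0
Complete weeks: 1
Remaining days: 0

1


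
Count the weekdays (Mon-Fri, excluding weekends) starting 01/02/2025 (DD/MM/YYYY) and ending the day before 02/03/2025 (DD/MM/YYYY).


Start: 2025-02-01 (Saturday)
End (exclusive): 2025-03-02 (Sunday)
Total calendar days: 29
Full weeks: 29 // 7 = 4 -> 20 weekdays
Remaining 1 days starting on Saturday:
  Sat(-) -> 0 weekdays
Total business days: 20 + 0 = 20

20


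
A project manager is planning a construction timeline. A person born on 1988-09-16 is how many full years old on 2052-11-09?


Birth: 1988-09-16
Reference: 2052-11-09
Year difference: 2052 - 1988 = 64
Has birthday (09-16) occurred by 11-09? Yes
Age in full years: 64

64


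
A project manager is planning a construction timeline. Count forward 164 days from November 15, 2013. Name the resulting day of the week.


Start: 2013-11-15 (Friday)
Step 1 - find target date: add 164 days
  2013-11-15 + 164 days = 2014-04-28
Step 2 - day of week:
  164 mod 7 = 3
  Friday + 3 days -> Monday
Result: Monday (2014-04-28)

Monday


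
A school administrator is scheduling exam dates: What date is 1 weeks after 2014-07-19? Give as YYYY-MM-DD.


Start: 2014-07-19
Weeks to add: 1
Convert to days: 1 x 7 = 7 days
Add 7 days to 2014-07-19
Result: 2014-07-26

2014-07-26


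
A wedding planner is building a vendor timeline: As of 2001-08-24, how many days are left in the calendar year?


Start: August 24, 2001
End: December 31, 2001
Days left in August: 7
September: 30
October: 31
November: 30
December: 31
Sum of remaining months: 122
Total: 7 + 122 = 129

129


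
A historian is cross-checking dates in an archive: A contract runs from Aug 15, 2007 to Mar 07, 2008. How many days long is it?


Start date: 2007-08-15
End date: 2008-03-07
Aug 2007: +17 days
Sep 2007: +30 days
Oct 2007: +31 days
... (5 more months)
Total: 205 days

205


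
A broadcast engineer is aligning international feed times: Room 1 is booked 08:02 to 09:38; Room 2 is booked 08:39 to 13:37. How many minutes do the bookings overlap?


Interval A: [482, 578] minutes from midnight
Interval B: [519, 817] minutes from midnight
Overlap start = max(482, 519) = 519
Overlap end = min(578, 817) = 578
Overlap = 578 - 519 = 59 minutes

59


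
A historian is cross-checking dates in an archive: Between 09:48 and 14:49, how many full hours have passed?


Start: 09:48
End: 14:49
Hour difference: 14 - 9 = 5 hours
Minute difference: 49 - 48 = 1 minutes
Total minutes: 301
Complete hours: 301 / 60 = 5 (remainder 1)

5


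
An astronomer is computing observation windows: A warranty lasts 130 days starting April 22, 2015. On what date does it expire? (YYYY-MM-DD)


Start: 2015-04-22
Adding 130 days
Days remaining in April: 8
After April: 122 days still to add
May 2015: 31 days, 91 remaining
June 2015: 30 days, 61 remaining
July 2015: 31 days, 30 remaining
August 2015 has 31 days, need 30
Result: 2015-08-30

2015-08-30


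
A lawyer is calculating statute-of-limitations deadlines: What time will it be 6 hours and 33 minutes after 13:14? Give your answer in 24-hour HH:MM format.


Start time: 13:14
Adding: 6 hours 33 minutes
Minutes: 14 + 33 = 47
Hours: 13 + 6 + 0 = 19
Result: 19:47

19:47


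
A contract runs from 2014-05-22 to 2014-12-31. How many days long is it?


Start date: 2014-05-22
End date: 2014-12-31
May 2014: +10 days
Jun 2014: +30 days
Jul 2014: +31 days
... (5 more months)
Total: 223 days

223


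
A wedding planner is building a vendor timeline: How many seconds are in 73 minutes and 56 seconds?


Minutes: 73
Extra seconds: 56
Seconds per minute: 60
Minutes to seconds: 73 x 60 = 4380
Total: 4380 + 56 = 4436

4436


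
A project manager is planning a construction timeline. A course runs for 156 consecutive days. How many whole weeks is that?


Total days: 156
Days per week: 7
Division: 156 / 7 = 22 remainder 2
Complete weeks: 22
Remaining days: 2

22


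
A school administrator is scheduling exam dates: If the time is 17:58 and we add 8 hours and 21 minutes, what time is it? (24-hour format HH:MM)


Start time: 17:58
Adding: 8 hours 21 minutes
Minutes: 58 + 21 = 79
Minute overflow: 79 >= 60, so carry 1 hour, minutes = 19
Hours: 17 + 8 + 1 = 26
Hour wraparound: 26 mod 24 = 2
Result: 02:19

02:19


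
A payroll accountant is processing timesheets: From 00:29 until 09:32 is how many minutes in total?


Start time: 00:29 = 29 minutes from midnight
End time: 09:32 = 572 minutes from midnight
Difference: 572 - 29 = 543 minutes
That is 9 hours and 3 minutes

543


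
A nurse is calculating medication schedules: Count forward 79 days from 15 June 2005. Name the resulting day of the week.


Start: 2005-06-15 (Wednesday)
Step 1 - find target date: add 79 days
  2005-06-15 + 79 days = 2005-09-02
Step 2 - day of week:
  79 mod 7 = 2
  Wednesday + 2 days -> Friday
Result: Friday (2005-09-02)

Friday


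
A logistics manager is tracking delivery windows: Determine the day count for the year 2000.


Year: 2000
Check leap year rules:
Divisible by 4? Yes
Divisible by 100? Yes
Divisible by 400? Yes
2000 is a leap year
Days: 366

366


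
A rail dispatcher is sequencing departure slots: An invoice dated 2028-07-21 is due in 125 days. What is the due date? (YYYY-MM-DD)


Start: 2028-07-21
Adding 125 days
Days remaining in July: 10
After July: 115 days still to add
August 2028: 31 days, 84 remaining
September 2028: 30 days, 54 remaining
October 2028: 31 days, 23 remaining
November 2028 has 30 days, need 23
Result: 2028-11-23

2028-11-23


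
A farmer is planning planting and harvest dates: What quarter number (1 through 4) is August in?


Month: August (month 8)
Q1: January-March (months 1-3)
Q2: April-June (months 4-6)
Q3: July-September (months 7-9)
Q4: October-December (months 10-12)
Month 8 falls in Q3

3


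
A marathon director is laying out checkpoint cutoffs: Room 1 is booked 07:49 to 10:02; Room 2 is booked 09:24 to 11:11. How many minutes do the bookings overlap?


Interval A: [469, 602] minutes from midnight
Interval B: [564, 671] minutes from midnight
Overlap start = max(469, 564) = 564
Overlap end = min(602, 671) = 602
Overlap = 602 - 564 = 38 minutes

38


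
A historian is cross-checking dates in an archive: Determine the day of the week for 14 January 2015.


Date: 2015-01-14
January 1, 2015 is a Thursday
Day of year: 14
Offset from Jan 1: 13 days
13 mod 7 = 6
Result: Wednesday

Wednesday


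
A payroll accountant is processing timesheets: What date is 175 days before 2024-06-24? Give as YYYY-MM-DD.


Start: 2024-06-24
Subtracting 175 days
Days already passed in June: 24
After going back through June: 151 more days to subtract
May 2024: 31 days, 120 remaining
April 2024: 30 days, 90 remaining
March 2024: 31 days, 59 remaining
February 2024: 29 days, 30 remaining
Result: 2024-01-01

2024-01-01


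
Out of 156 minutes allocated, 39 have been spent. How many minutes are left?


Total budget: 156 minutes
Time used: 39 minutes
Remaining: 156 - 39 = 117 minutes
Percent used: 25.0%
Percent remaining: 75.0%

117


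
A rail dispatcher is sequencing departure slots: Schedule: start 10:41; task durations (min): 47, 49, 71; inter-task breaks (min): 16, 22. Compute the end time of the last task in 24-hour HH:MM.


Start: 10:41 = 641 min from midnight
  after task 1 (47 min): 11:28
  after break (16 min): 11:44
  after task 2 (49 min): 12:33
  after break (22 min): 12:55
  after task 3 (71 min): 14:06
Total elapsed: 205 minutes
End time: 14:06

14:06


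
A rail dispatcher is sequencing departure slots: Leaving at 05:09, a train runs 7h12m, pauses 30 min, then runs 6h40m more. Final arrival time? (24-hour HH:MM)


Depart: 05:09
Leg 1: +432 min -> 12:21
Layover: +30 min -> 12:51
Leg 2: +400 min -> 19:31
Total travel: 862 minutes = 14h 22m
Arrival: 19:31

19:31


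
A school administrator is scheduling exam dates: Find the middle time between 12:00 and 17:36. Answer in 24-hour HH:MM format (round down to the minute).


Start time: 12:00 = 720 minutes from midnight
End time: 17:36 = 1056 minutes from midnight
Sum: 720 + 1056 = 1776
Midpoint: 1776 / 2 = 888 minutes
Convert: 888 / 60 = 14 hours, 48 minutes
Result: 14:48

14:48


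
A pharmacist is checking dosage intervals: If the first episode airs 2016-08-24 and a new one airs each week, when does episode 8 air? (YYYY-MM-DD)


First occurrence: 2016-08-24 (occurrence 1)
Each occurrence is 7 days after the previous.
Occurrence 8 is 7 weeks after the first.
7 weeks = 49 days
2016-08-24 + 49 days = 2016-10-12

2016-10-12


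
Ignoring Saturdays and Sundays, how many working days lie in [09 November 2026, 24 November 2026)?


Start: 2026-11-09 (Monday)
End (exclusive): 2026-11-24 (Tuesday)
Total calendar days: 15
Full weeks: 15 // 7 = 2 -> 10 weekdays
Remaining 1 days starting on Monday:
  Mon(w) -> 1 weekdays
Total business days: 10 + 1 = 11

11


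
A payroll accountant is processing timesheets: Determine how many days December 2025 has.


Month: December
Year: 2025
December is a 31-day month
Total: 31 days

31


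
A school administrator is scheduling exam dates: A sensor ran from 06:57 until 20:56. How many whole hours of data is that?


Start: 06:57
End: 20:56
Hour difference: 20 - 6 = 14 hours
Minute difference: 56 - 57 = -1 minutes
Total minutes: 839
Complete hours: 839 / 60 = 13 (remainder 59)

13


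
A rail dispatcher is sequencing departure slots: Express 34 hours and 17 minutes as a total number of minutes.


Hours: 34
Extra minutes: 17
Minutes per hour: 60
Hours to minutes: 34 x 60 = 2040
Total: 2040 + 17 = 2057

2057


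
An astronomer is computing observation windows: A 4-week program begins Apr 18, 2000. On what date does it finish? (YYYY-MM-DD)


Start: 2000-04-18
Weeks to add: 4
Convert to days: 4 x 7 = 28 days
Add 28 days to 2000-04-18
Result: 2000-05-16

2000-05-16


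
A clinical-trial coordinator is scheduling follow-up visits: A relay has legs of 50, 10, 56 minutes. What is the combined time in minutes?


Durations: 50, 10, 56
Running sum: 50
+ 10 = 60
+ 56 = 116
Total duration: 116 minutes
That is 1 hours and 56 minutes

116


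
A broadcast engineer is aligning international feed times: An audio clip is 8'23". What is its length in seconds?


Minutes: 8
Seconds: 23
Convert minutes to seconds: 8 x 60 = 480
Add remaining seconds: 480 + 23 = 503

503


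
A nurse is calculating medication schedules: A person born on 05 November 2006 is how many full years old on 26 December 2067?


Birth: 2006-11-05
Reference: 2067-12-26
Year difference: 2067 - 2006 = 61
Has birthday (11-05) occurred by 12-26? Yes
Age in full years: 61

61


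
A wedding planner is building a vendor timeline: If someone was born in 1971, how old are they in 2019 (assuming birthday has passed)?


Birth year: 1971
Current year: 2019
Age = current year - birth year
Age = 2019 - 1971 = 48

48


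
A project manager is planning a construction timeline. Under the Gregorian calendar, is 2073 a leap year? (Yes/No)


Year: 2073
Divisible by 4? 2073 / 4 = 518.25 -> No
Not divisible by 4, so NOT a leap year

No


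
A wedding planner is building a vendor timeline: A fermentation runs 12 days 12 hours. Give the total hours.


Days: 12
Extra hours: 12
Hours per day: 24
Days to hours: 12 x 24 = 288
Total: 288 + 12 = 300

300


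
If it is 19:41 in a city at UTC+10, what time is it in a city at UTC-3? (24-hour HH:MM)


Local time: 19:41 at UTC+10 (offset 10h)
Target zone: UTC-3 (offset -3h)
Difference: -3 - (10) = -13 hours
Calculation: 19 + (-13) = 6
Result: 06:41

06:41


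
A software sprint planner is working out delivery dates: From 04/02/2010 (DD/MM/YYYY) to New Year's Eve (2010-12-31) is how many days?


Start: February 04, 2010
End: December 31, 2010
Days left in February: 24
March: 31
April: 30
May: 31
June: 30
... plus remaining months
Sum of remaining months: 306
Total: 24 + 306 = 330

330


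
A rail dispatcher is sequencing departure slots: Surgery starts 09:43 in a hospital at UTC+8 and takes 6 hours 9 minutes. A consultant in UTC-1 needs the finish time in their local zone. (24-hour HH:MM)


Start: 09:43 in UTC+8
Step 1 - add duration:
  minutes: 43 + 9 = 52
  hours: 9 + 6 + 0 = 15
  end in UTC+8: 15:52
Step 2 - convert UTC+8 -> UTC-1:
  offset difference: -1 - (8) = -9 hours
  15 + (-9) = 6 -> mod 24 = 6
Result: 06:52 in UTC-1

06:52


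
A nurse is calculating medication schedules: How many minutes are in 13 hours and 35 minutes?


Hours: 13
Minutes: 35
Convert hours to minutes: 13 x 60 = 780
Add remaining minutes: 780 + 35 = 815

815


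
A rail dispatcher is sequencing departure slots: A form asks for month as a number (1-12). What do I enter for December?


Calendar month order:
11. November
12. December <--
December is month number 12

12


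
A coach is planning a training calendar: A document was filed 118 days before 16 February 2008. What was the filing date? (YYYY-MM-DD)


Start: 2008-02-16
Subtracting 118 days
Days already passed in February: 16
After going back through February: 102 more days to subtract
January 2008: 31 days, 71 remaining
December 2007: 31 days, 40 remaining
November 2007: 30 days, 10 remaining
October 2007 has 31 days, need 10
Result: 2007-10-21

2007-10-21


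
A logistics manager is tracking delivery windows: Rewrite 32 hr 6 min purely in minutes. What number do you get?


Hours: 32
Extra minutes: 6
Minutes per hour: 60
Hours to minutes: 32 x 60 = 1920
Total: 1920 + 6 = 1926

1926


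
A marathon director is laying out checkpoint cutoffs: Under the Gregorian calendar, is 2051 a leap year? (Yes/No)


Year: 2051
Divisible by 4? 2051 / 4 = 512.75 -> No
Not divisible by 4, so NOT a leap year

No


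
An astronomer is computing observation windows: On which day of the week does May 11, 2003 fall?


Date: 2003-05-11
January 1, 2003 is a Wednesday
Day of year: 131
Offset from Jan 1: 130 days
130 mod 7 = 4
Result: Sunday

Sunday


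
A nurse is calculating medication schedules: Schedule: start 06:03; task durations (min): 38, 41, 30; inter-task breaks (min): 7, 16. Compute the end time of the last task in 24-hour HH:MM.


Start: 06:03 = 363 min from midnight
  after task 1 (38 min): 06:41
  after break (7 min): 06:48
  after task 2 (41 min): 07:29
  after break (16 min): 07:45
  after task 3 (30 min): 08:15
Total elapsed: 132 minutes
End time: 08:15

08:15


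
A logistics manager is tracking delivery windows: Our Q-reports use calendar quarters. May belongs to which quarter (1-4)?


Month: May (month 5)
Q1: January-March (months 1-3)
Q2: April-June (months 4-6)
Q3: July-September (months 7-9)
Q4: October-December (months 10-12)
Month 5 falls in Q2

2


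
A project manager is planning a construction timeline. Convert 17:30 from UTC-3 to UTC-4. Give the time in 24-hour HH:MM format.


Local time: 17:30 at UTC-3 (offset -3h)
Target zone: UTC-4 (offset -4h)
Difference: -4 - (-3) = -1 hours
Calculation: 17 + (-1) = 16
Result: 16:30

16:30


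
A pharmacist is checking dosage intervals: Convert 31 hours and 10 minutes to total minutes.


Hours: 31
Minutes: 10
Convert hours to minutes: 31 x 60 = 1860
Add remaining minutes: 1860 + 10 = 1870

1870


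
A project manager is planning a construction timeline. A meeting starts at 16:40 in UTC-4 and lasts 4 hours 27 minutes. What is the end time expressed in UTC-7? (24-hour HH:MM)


Start: 16:40 in UTC-4
Step 1 - add duration:
  minutes: 40 + 27 = 67 (carry 1h)
  hours: 16 + 4 + 1 = 21
  end in UTC-4: 21:07
Step 2 - convert UTC-4 -> UTC-7:
  offset difference: -7 - (-4) = -3 hours
  21 + (-3) = 18 -> mod 24 = 18
Result: 18:07 in UTC-7

18:07


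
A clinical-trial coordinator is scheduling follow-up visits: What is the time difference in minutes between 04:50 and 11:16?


Start time: 04:50 = 290 minutes from midnight
End time: 11:16 = 676 minutes from midnight
Difference: 676 - 290 = 386 minutes
That is 6 hours and 26 minutes

386


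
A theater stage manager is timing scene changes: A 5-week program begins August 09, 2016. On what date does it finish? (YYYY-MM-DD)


Start: 2016-08-09
Weeks to add: 5
Convert to days: 5 x 7 = 35 days
Add 35 days to 2016-08-09
Result: 2016-09-13

2016-09-13


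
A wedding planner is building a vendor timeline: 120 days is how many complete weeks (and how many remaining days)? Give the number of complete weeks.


Total days: 120
Days per week: 7
Division: 120 / 7 = 17 remainder 1
Complete weeks: 17
Remaining days: 1

17


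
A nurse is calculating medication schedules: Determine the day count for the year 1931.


Year: 1931
Check leap year rules:
Divisible by 4? No
1931 is not a leap year
Days: 365

365


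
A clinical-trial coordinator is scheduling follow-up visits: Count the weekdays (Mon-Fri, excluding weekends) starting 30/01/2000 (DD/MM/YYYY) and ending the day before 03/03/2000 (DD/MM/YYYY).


Start: 2000-01-30 (Sunday)
End (exclusive): 2000-03-03 (Friday)
Total calendar days: 33
Full weeks: 33 // 7 = 4 -> 20 weekdays
Remaining 5 days starting on Sunday:
  Sun(-), Mon(w), Tue(w), Wed(w), Thu(w) -> 4 weekdays
Total business days: 20 + 4 = 24

24


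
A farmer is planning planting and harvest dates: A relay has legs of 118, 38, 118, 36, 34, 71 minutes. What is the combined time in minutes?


Durations: 118, 38, 118, 36, 34, 71
Running sum: 118
+ 38 = 156
+ 118 = 274
+ 36 = 310
+ 34 = 344
+ 71 = 415
Total duration: 415 minutes
That is 6 hours and 55 minutes

415


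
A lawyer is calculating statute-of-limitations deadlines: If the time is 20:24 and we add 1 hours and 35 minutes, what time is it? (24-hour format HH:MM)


Start time: 20:24
Adding: 1 hours 35 minutes
Minutes: 24 + 35 = 59
Hours: 20 + 1 + 0 = 21
Result: 21:59

21:59


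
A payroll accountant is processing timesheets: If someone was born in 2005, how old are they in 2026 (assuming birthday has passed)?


Birth year: 2005
Current year: 2026
Age = current year - birth year
Age = 2026 - 2005 = 21

21


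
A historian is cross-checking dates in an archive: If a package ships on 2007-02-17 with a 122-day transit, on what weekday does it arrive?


Start: 2007-02-17 (Saturday)
Step 1 - find target date: add 122 days
  2007-02-17 + 122 days = 2007-06-19
Step 2 - day of week:
  122 mod 7 = 3
  Saturday + 3 days -> Tuesday
Result: Tuesday (2007-06-19)

Tuesday


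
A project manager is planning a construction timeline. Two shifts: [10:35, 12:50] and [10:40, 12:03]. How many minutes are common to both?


Interval A: [635, 770] minutes from midnight
Interval B: [640, 723] minutes from midnight
Overlap start = max(635, 640) = 640
Overlap end = min(770, 723) = 723
Overlap = 723 - 640 = 83 minutes

83


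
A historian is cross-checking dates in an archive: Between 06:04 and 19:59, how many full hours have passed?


Start: 06:04
End: 19:59
Hour difference: 19 - 6 = 13 hours
Minute difference: 59 - 4 = 55 minutes
Total minutes: 835
Complete hours: 835 / 60 = 13 (remainder 55)

13


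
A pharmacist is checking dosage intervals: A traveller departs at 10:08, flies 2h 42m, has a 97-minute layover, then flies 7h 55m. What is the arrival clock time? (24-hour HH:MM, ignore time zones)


Depart: 10:08
Leg 1: +162 min -> 12:50
Layover: +97 min -> 14:27
Leg 2: +475 min -> 22:22
Total travel: 734 minutes = 12h 14m
Arrival: 22:22

22:22


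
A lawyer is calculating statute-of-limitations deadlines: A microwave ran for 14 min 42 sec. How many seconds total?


Minutes: 14
Extra seconds: 42
Seconds per minute: 60
Minutes to seconds: 14 x 60 = 840
Total: 840 + 42 = 882

882


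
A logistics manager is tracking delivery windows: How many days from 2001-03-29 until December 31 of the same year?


Start: March 29, 2001
End: December 31, 2001
Days left in March: 2
April: 30
May: 31
June: 30
July: 31
... plus remaining months
Sum of remaining months: 275
Total: 2 + 275 = 277

277


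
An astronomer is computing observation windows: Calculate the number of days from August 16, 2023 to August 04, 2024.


Start date: 2023-08-16
End date: 2024-08-04
Aug 2023: +16 days
Sep 2023: +30 days
Oct 2023: +31 days
... (10 more months)
Total: 354 days

354


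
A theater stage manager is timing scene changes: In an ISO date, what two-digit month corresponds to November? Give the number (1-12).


Calendar month order:
10. October
11. November <--
12. December
November is month number 11

11


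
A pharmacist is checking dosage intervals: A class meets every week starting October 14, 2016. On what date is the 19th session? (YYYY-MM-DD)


First occurrence: 2016-10-14 (occurrence 1)
Each occurrence is 7 days after the previous.
Occurrence 19 is 18 weeks after the first.
18 weeks = 126 days
2016-10-14 + 126 days = 2017-02-17

2017-02-17


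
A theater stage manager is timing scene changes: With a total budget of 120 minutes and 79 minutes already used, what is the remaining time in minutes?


Total budget: 120 minutes
Time used: 79 minutes
Remaining: 120 - 79 = 41 minutes
Percent used: 65.8%
Percent remaining: 34.2%

41


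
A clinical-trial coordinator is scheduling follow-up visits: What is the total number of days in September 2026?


Month: September
Year: 2026
September is a 30-day month
Total: 30 days

30


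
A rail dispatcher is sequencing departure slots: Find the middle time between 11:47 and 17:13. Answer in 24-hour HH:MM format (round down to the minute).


Start time: 11:47 = 707 minutes from midnight
End time: 17:13 = 1033 minutes from midnight
Sum: 707 + 1033 = 1740
Midpoint: 1740 / 2 = 870 minutes
Convert: 870 / 60 = 14 hours, 30 minutes
Result: 14:30

14:30


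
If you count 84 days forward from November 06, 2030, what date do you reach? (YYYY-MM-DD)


Start: 2030-11-06
Adding 84 days
Days remaining in November: 24
After November: 60 days still to add
December 2030: 31 days, 29 remaining
January 2031 has 31 days, need 29
Result: 2031-01-29

2031-01-29


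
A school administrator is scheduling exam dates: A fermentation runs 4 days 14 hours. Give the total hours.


Days: 4
Extra hours: 14
Hours per day: 24
Days to hours: 4 x 24 = 96
Total: 96 + 14 = 110

110


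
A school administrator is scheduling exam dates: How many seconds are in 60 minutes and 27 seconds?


Minutes: 60
Seconds: 27
Convert minutes to seconds: 60 x 60 = 3600
Add remaining seconds: 3600 + 27 = 3627

3627


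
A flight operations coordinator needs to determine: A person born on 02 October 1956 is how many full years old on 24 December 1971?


Birth: 1956-10-02
Reference: 1971-12-24
Year difference: 1971 - 1956 = 15
Has birthday (10-02) occurred by 12-24? Yes
Age in full years: 15

15


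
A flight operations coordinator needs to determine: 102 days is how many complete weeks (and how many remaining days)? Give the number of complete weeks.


Total days: 102
Days per week: 7
Division: 102 / 7 = 14 remainder 4
Complete weeks: 14
Remaining days: 4

14


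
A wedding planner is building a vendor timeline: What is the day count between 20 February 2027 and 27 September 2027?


Start date: 2027-02-20
End date: 2027-09-27
Feb 2027: +9 days
Mar 2027: +31 days
Apr 2027: +30 days
... (5 more months)
Total: 219 days

219


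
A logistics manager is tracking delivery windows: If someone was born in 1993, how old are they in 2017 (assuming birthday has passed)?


Birth year: 1993
Current year: 2017
Age = current year - birth year
Age = 2017 - 1993 = 24

24


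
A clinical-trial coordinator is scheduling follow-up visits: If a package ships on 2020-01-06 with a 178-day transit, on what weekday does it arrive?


Start: 2020-01-06 (Monday)
Step 1 - find target date: add 178 days
  2020-01-06 + 178 days = 2020-07-02
Step 2 - day of week:
  178 mod 7 = 3
  Monday + 3 days -> Thursday
Result: Thursday (2020-07-02)

Thursday


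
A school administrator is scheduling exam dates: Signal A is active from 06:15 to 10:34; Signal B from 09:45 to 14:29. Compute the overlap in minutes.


Interval A: [375, 634] minutes from midnight
Interval B: [585, 869] minutes from midnight
Overlap start = max(375, 585) = 585
Overlap end = min(634, 869) = 634
Overlap = 634 - 585 = 49 minutes

49


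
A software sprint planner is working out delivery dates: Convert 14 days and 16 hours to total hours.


Days: 14
Extra hours: 16
Hours per day: 24
Days to hours: 14 x 24 = 336
Total: 336 + 16 = 352

352


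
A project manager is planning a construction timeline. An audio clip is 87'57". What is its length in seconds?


Minutes: 87
Seconds: 57
Convert minutes to seconds: 87 x 60 = 5220
Add remaining seconds: 5220 + 57 = 5277

5277


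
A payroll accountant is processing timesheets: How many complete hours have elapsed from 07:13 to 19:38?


Start: 07:13
End: 19:38
Hour difference: 19 - 7 = 12 hours
Minute difference: 38 - 13 = 25 minutes
Total minutes: 745
Complete hours: 745 / 60 = 12 (remainder 25)

12


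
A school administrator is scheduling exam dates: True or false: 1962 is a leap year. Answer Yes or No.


Year: 1962
Divisible by 4? 1962 / 4 = 490.5 -> No
Not divisible by 4, so NOT a leap year

No


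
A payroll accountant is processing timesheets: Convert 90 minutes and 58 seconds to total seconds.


Minutes: 90
Extra seconds: 58
Seconds per minute: 60
Minutes to seconds: 90 x 60 = 5400
Total: 5400 + 58 = 5458

5458


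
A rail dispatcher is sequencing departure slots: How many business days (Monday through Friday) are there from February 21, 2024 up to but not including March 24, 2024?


Start: 2024-02-21 (Wednesday)
End (exclusive): 2024-03-24 (Sunday)
Total calendar days: 32
Full weeks: 32 // 7 = 4 -> 20 weekdays
Remaining 4 days starting on Wednesday:
  Wed(w), Thu(w), Fri(w), Sat(-) -> 3 weekdays
Total business days: 20 + 3 = 23

23


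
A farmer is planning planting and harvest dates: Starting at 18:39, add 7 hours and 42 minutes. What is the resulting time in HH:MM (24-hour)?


Start time: 18:39
Adding: 7 hours 42 minutes
Minutes: 39 + 42 = 81
Minute overflow: 81 >= 60, so carry 1 hour, minutes = 21
Hours: 18 + 7 + 1 = 26
Hour wraparound: 26 mod 24 = 2
Result: 02:21

02:21
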